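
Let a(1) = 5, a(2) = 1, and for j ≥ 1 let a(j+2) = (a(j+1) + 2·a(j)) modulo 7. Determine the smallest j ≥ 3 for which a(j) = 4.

3

a(1) = 5,  a(2) = 1,  a(3) = 4,  a(4) = 6,  a(5) = 0,  a(6) = 5,  a(7) = 5,  a(8) = 1.
The sequence repeats with period 6.
The value 4 first appears (with j ≥ 3) at a(3).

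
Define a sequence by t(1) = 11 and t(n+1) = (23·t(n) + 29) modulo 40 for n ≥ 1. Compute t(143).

35

t(1) = 11,  t(2) = 2,  t(3) = 35,  t(4) = 34,  t(5) = 11.
The sequence repeats with period 4.
So t(143) = t(1 + ((143-1) mod 4)) = t(3) = 35.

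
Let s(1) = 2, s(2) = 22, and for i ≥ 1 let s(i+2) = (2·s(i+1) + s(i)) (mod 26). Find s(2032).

4

We have s(1) = 2; s(2) = 22; s(3) = 20; s(4) = 10; s(5) = 14; s(6) = 12; s(7) = 12; s(8) = 10; s(9) = 6; s(10) = 22; s(11) = 24; s(12) = 18; s(13) = 8; s(14) = 8; s(15) = 24; s(16) = 4; s(17) = 6; s(18) = 16; s(19) = 12; s(20) = 14; s(21) = 14; s(22) = 16; s(23) = 20; s(24) = 4; s(25) = 2; s(26) = 8; s(27) = 18; s(28) = 18; s(29) = 2; s(30) = 22.
The sequence repeats with period 28.
So s(2032) = s(1 + ((2032-1) mod 28)) = s(16) = 4.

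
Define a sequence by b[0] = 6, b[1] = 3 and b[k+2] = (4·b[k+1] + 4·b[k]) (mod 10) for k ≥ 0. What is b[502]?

Computing terms: b[0] = 6,  b[1] = 3,  b[2] = 6,  b[3] = 6,  b[4] = 8,  b[5] = 6,  b[6] = 6.
Since (b[5], b[6]) = (b[2], b[3]) = (6, 6) (two consecutive terms determine the rest), the sequence is eventually periodic: after a pre-period of length 2 it cycles with period 3.
For k ≥ 2, b[k] depends only on (k - 2) mod 3. (502 - 2) mod 3 = 2, so b[502] = b[4] = 8.

8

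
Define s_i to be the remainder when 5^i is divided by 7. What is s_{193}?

5

Computing terms: s_0 = 1,  s_1 = 5,  s_2 = 4,  s_3 = 6,  s_4 = 2,  s_5 = 3,  s_6 = 1.
The sequence repeats with period 6.
So s_{193} = s_{0 + ((193-0) mod 6)} = s_1 = 5.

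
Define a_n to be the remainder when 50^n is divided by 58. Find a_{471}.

Computing terms: a_1 = 50, a_2 = 6, a_3 = 10, a_4 = 36, a_5 = 2, a_6 = 42, a_7 = 12, a_8 = 20, a_9 = 14, a_{10} = 4, a_{11} = 26, a_{12} = 24, a_{13} = 40, a_{14} = 28, a_{15} = 8, a_{16} = 52, a_{17} = 48, a_{18} = 22, a_{19} = 56, a_{20} = 16, a_{21} = 46, a_{22} = 38, a_{23} = 44, a_{24} = 54, a_{25} = 32, a_{26} = 34, a_{27} = 18, a_{28} = 30, a_{29} = 50.
Since a_{29} = a_1 = 50, the sequence is periodic with period 28.
(471 - 1) mod 28 = 22, so a_{471} = a_{23} = 44.

44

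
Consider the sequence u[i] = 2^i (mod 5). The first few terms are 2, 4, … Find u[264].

Listing terms: u[1] = 2,  u[2] = 4,  u[3] = 3,  u[4] = 1,  u[5] = 2.
Since u[5] = u[1] = 2, the sequence is periodic with period 4.
(264 - 1) mod 4 = 3, so u[264] = u[4] = 1.

1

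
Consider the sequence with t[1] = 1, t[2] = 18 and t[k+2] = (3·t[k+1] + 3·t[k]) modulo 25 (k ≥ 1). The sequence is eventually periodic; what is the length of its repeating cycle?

20

t[1] = 1, t[2] = 18, t[3] = 7, t[4] = 0, t[5] = 21, t[6] = 13, t[7] = 2, t[8] = 20, t[9] = 16, t[10] = 8, t[11] = 22, t[12] = 15, t[13] = 11, t[14] = 3, t[15] = 17, t[16] = 10, t[17] = 6, t[18] = 23, t[19] = 12, t[20] = 5, t[21] = 1, t[22] = 18.
Since (t[21], t[22]) = (t[1], t[2]) = (1, 18) (two consecutive terms determine the rest), the sequence is periodic with period 20.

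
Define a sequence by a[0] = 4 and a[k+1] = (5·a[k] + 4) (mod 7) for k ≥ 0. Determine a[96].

Listing terms: a[0] = 4, a[1] = 3, a[2] = 5, a[3] = 1, a[4] = 2, a[5] = 0, a[6] = 4.
The sequence repeats with period 6.
(96 - 0) mod 6 = 0, so a[96] = a[0] = 4.

4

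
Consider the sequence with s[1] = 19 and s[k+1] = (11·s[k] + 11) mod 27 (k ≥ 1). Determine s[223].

We have s[1] = 19, s[2] = 4, s[3] = 1, s[4] = 22, s[5] = 10, s[6] = 13, s[7] = 19.
The sequence repeats with period 6.
So s[223] = s[1 + ((223-1) mod 6)] = s[1] = 19.

19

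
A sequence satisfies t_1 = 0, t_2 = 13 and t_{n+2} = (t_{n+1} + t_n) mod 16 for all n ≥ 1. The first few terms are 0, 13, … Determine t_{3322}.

Listing terms: t_1 = 0; t_2 = 13; t_3 = 13; t_4 = 10; t_5 = 7; t_6 = 1; t_7 = 8; t_8 = 9; t_9 = 1; t_{10} = 10; t_{11} = 11; t_{12} = 5; t_{13} = 0; t_{14} = 5; t_{15} = 5; t_{16} = 10; t_{17} = 15; t_{18} = 9; t_{19} = 8; t_{20} = 1; t_{21} = 9; t_{22} = 10; t_{23} = 3; t_{24} = 13; t_{25} = 0; t_{26} = 13.
Since (t_{25}, t_{26}) = (t_1, t_2) = (0, 13) (two consecutive terms determine the rest), the sequence is periodic with period 24.
(3322 - 1) mod 24 = 9, so t_{3322} = t_{10} = 10.

10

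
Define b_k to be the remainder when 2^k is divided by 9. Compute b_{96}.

We have b_1 = 2; b_2 = 4; b_3 = 8; b_4 = 7; b_5 = 5; b_6 = 1; b_7 = 2.
The sequence repeats with period 6.
(96 - 1) mod 6 = 5, so b_{96} = b_6 = 1.

1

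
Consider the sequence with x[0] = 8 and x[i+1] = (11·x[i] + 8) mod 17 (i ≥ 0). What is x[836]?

14

Computing terms: x[0] = 8,  x[1] = 11,  x[2] = 10,  x[3] = 16,  x[4] = 14,  x[5] = 9,  x[6] = 5,  x[7] = 12,  x[8] = 4,  x[9] = 1,  x[10] = 2,  x[11] = 13,  x[12] = 15,  x[13] = 3,  x[14] = 7,  x[15] = 0,  x[16] = 8.
Since x[16] = x[0] = 8, the sequence is periodic with period 16.
So x[836] = x[0 + ((836-0) mod 16)] = x[4] = 14.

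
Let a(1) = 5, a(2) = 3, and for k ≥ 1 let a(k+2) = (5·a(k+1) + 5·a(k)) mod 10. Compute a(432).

a(1) = 5, a(2) = 3, a(3) = 0, a(4) = 5, a(5) = 5, a(6) = 0, a(7) = 5.
Since (a(6), a(7)) = (a(3), a(4)) = (0, 5) (two consecutive terms determine the rest), the sequence is eventually periodic: after a pre-period of length 2 it cycles with period 3.
For k ≥ 3, a(k) depends only on (k - 3) mod 3. (432 - 3) mod 3 = 0, so a(432) = a(3) = 0.

0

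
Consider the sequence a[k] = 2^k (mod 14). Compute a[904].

2

Computing terms: a[1] = 2; a[2] = 4; a[3] = 8; a[4] = 2.
The sequence repeats with period 3.
So a[904] = a[1 + ((904-1) mod 3)] = a[1] = 2.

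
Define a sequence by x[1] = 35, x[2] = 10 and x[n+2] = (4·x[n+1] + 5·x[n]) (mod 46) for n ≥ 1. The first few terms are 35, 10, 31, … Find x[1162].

We have x[1] = 35,  x[2] = 10,  x[3] = 31,  x[4] = 36,  x[5] = 23,  x[6] = 42,  x[7] = 7,  x[8] = 8,  x[9] = 21,  x[10] = 32,  x[11] = 3,  x[12] = 34,  x[13] = 13,  x[14] = 38,  x[15] = 33,  x[16] = 0,  x[17] = 27,  x[18] = 16,  x[19] = 15,  x[20] = 2,  x[21] = 37,  x[22] = 20,  x[23] = 35,  x[24] = 10.
Since (x[23], x[24]) = (x[1], x[2]) = (35, 10) (two consecutive terms determine the rest), the sequence is periodic with period 22.
So x[1162] = x[1 + ((1162-1) mod 22)] = x[18] = 16.

16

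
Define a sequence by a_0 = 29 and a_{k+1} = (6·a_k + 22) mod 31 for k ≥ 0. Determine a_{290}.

Computing terms: a_0 = 29; a_1 = 10; a_2 = 20; a_3 = 18; a_4 = 6; a_5 = 27; a_6 = 29.
Since a_6 = a_0 = 29, the sequence is periodic with period 6.
(290 - 0) mod 6 = 2, so a_{290} = a_2 = 20.

20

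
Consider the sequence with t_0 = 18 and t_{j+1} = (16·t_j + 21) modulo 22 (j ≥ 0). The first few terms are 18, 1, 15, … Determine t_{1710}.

Computing terms: t_0 = 18, t_1 = 1, t_2 = 15, t_3 = 19, t_4 = 17, t_5 = 7, t_6 = 1.
Since t_6 = t_1 = 1, the sequence is eventually periodic: after a pre-period of length 1 it cycles with period 5.
For j ≥ 1, t_j depends only on (j - 1) mod 5. (1710 - 1) mod 5 = 4, so t_{1710} = t_5 = 7.

7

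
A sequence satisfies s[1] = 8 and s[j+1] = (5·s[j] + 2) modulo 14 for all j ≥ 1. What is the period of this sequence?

s[1] = 8; s[2] = 0; s[3] = 2; s[4] = 12; s[5] = 6; s[6] = 4; s[7] = 8.
The sequence repeats with period 6.

6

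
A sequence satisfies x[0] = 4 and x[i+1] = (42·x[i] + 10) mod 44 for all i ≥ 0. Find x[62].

6

Computing terms: x[0] = 4, x[1] = 2, x[2] = 6, x[3] = 42, x[4] = 14, x[5] = 26, x[6] = 2.
Since x[6] = x[1] = 2, the sequence is eventually periodic: after a pre-period of length 1 it cycles with period 5.
For i ≥ 1, x[i] depends only on (i - 1) mod 5. (62 - 1) mod 5 = 1, so x[62] = x[2] = 6.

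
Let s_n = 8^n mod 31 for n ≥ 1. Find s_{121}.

s_1 = 8,  s_2 = 2,  s_3 = 16,  s_4 = 4,  s_5 = 1,  s_6 = 8.
The sequence repeats with period 5.
So s_{121} = s_{1 + ((121-1) mod 5)} = s_1 = 8.

8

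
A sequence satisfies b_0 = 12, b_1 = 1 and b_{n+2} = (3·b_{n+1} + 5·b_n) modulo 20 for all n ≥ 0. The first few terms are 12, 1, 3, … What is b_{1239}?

14

We have b_0 = 12; b_1 = 1; b_2 = 3; b_3 = 14; b_4 = 17; b_5 = 1; b_6 = 8; b_7 = 9; b_8 = 7; b_9 = 6; b_{10} = 13; b_{11} = 9; b_{12} = 12; b_{13} = 1.
The sequence repeats with period 12.
So b_{1239} = b_{0 + ((1239-0) mod 12)} = b_3 = 14.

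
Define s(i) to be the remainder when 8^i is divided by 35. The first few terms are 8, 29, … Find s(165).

8

Computing terms: s(1) = 8, s(2) = 29, s(3) = 22, s(4) = 1, s(5) = 8.
Since s(5) = s(1) = 8, the sequence is periodic with period 4.
(165 - 1) mod 4 = 0, so s(165) = s(1) = 8.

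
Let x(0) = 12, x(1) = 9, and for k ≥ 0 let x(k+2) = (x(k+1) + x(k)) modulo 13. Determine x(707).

5

Listing terms: x(0) = 12; x(1) = 9; x(2) = 8; x(3) = 4; x(4) = 12; x(5) = 3; x(6) = 2; x(7) = 5; x(8) = 7; x(9) = 12; x(10) = 6; x(11) = 5; x(12) = 11; x(13) = 3; x(14) = 1; x(15) = 4; x(16) = 5; x(17) = 9; x(18) = 1; x(19) = 10; x(20) = 11; x(21) = 8; x(22) = 6; x(23) = 1; x(24) = 7; x(25) = 8; x(26) = 2; x(27) = 10; x(28) = 12; x(29) = 9.
The sequence repeats with period 28.
(707 - 0) mod 28 = 7, so x(707) = x(7) = 5.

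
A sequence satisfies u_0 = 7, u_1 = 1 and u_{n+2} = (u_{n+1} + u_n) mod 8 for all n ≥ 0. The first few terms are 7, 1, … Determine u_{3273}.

5

Computing terms: u_0 = 7, u_1 = 1, u_2 = 0, u_3 = 1, u_4 = 1, u_5 = 2, u_6 = 3, u_7 = 5, u_8 = 0, u_9 = 5, u_{10} = 5, u_{11} = 2, u_{12} = 7, u_{13} = 1.
Since (u_{12}, u_{13}) = (u_0, u_1) = (7, 1) (two consecutive terms determine the rest), the sequence is periodic with period 12.
(3273 - 0) mod 12 = 9, so u_{3273} = u_9 = 5.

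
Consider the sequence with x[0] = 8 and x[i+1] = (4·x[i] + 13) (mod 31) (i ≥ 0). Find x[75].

8

We have x[0] = 8; x[1] = 14; x[2] = 7; x[3] = 10; x[4] = 22; x[5] = 8.
Since x[5] = x[0] = 8, the sequence is periodic with period 5.
So x[75] = x[0 + ((75-0) mod 5)] = x[0] = 8.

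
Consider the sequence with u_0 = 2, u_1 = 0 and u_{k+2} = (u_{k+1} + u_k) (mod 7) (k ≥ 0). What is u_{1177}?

Computing terms: u_0 = 2, u_1 = 0, u_2 = 2, u_3 = 2, u_4 = 4, u_5 = 6, u_6 = 3, u_7 = 2, u_8 = 5, u_9 = 0, u_{10} = 5, u_{11} = 5, u_{12} = 3, u_{13} = 1, u_{14} = 4, u_{15} = 5, u_{16} = 2, u_{17} = 0.
The sequence repeats with period 16.
So u_{1177} = u_{0 + ((1177-0) mod 16)} = u_9 = 0.

0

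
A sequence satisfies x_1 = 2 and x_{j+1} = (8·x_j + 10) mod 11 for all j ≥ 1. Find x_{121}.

Computing terms: x_1 = 2; x_2 = 4; x_3 = 9; x_4 = 5; x_5 = 6; x_6 = 3; x_7 = 1; x_8 = 7; x_9 = 0; x_{10} = 10; x_{11} = 2.
Since x_{11} = x_1 = 2, the sequence is periodic with period 10.
So x_{121} = x_{1 + ((121-1) mod 10)} = x_1 = 2.

2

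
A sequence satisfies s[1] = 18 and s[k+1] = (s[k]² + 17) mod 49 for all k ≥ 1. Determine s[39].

s[1] = 18,  s[2] = 47,  s[3] = 21,  s[4] = 17,  s[5] = 12,  s[6] = 14,  s[7] = 17.
Since s[7] = s[4] = 17, the sequence is eventually periodic: after a pre-period of length 3 it cycles with period 3.
For k ≥ 4, s[k] depends only on (k - 4) mod 3. (39 - 4) mod 3 = 2, so s[39] = s[6] = 14.

14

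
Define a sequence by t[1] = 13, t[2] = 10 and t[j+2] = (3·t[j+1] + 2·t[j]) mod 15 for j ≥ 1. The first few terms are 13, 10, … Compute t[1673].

Listing terms: t[1] = 13, t[2] = 10, t[3] = 11, t[4] = 8, t[5] = 1, t[6] = 4, t[7] = 14, t[8] = 5, t[9] = 13, t[10] = 4, t[11] = 8, t[12] = 2, t[13] = 7, t[14] = 10, t[15] = 14, t[16] = 2, t[17] = 4, t[18] = 1, t[19] = 11, t[20] = 5, t[21] = 7, t[22] = 1, t[23] = 2, t[24] = 8, t[25] = 13, t[26] = 10.
The sequence repeats with period 24.
So t[1673] = t[1 + ((1673-1) mod 24)] = t[17] = 4.

4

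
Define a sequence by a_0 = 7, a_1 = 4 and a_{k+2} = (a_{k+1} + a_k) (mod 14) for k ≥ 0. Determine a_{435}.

1

Listing terms: a_0 = 7; a_1 = 4; a_2 = 11; a_3 = 1; a_4 = 12; a_5 = 13; a_6 = 11; a_7 = 10; a_8 = 7; a_9 = 3; a_{10} = 10; a_{11} = 13; a_{12} = 9; a_{13} = 8; a_{14} = 3; a_{15} = 11; a_{16} = 0; a_{17} = 11; a_{18} = 11; a_{19} = 8; a_{20} = 5; a_{21} = 13; a_{22} = 4; a_{23} = 3; a_{24} = 7; a_{25} = 10; a_{26} = 3; a_{27} = 13; a_{28} = 2; a_{29} = 1; a_{30} = 3; a_{31} = 4; a_{32} = 7; a_{33} = 11; a_{34} = 4; a_{35} = 1; a_{36} = 5; a_{37} = 6; a_{38} = 11; a_{39} = 3; a_{40} = 0; a_{41} = 3; a_{42} = 3; a_{43} = 6; a_{44} = 9; a_{45} = 1; a_{46} = 10; a_{47} = 11; a_{48} = 7; a_{49} = 4.
Since (a_{48}, a_{49}) = (a_0, a_1) = (7, 4) (two consecutive terms determine the rest), the sequence is periodic with period 48.
So a_{435} = a_{0 + ((435-0) mod 48)} = a_3 = 1.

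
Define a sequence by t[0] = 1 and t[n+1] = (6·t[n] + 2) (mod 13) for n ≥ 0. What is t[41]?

Listing terms: t[0] = 1, t[1] = 8, t[2] = 11, t[3] = 3, t[4] = 7, t[5] = 5, t[6] = 6, t[7] = 12, t[8] = 9, t[9] = 4, t[10] = 0, t[11] = 2, t[12] = 1.
Since t[12] = t[0] = 1, the sequence is periodic with period 12.
So t[41] = t[0 + ((41-0) mod 12)] = t[5] = 5.

5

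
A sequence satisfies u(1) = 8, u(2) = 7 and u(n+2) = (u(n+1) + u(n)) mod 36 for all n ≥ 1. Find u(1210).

Computing terms: u(1) = 8,  u(2) = 7,  u(3) = 15,  u(4) = 22,  u(5) = 1,  u(6) = 23,  u(7) = 24,  u(8) = 11,  u(9) = 35,  u(10) = 10,  u(11) = 9,  u(12) = 19,  u(13) = 28,  u(14) = 11,  u(15) = 3,  u(16) = 14,  u(17) = 17,  u(18) = 31,  u(19) = 12,  u(20) = 7,  u(21) = 19,  u(22) = 26,  u(23) = 9,  u(24) = 35,  u(25) = 8,  u(26) = 7.
The sequence repeats with period 24.
(1210 - 1) mod 24 = 9, so u(1210) = u(10) = 10.

10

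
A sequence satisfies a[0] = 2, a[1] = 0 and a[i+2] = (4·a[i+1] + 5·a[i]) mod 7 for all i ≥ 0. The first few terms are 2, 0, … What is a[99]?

5

We have a[0] = 2, a[1] = 0, a[2] = 3, a[3] = 5, a[4] = 0, a[5] = 4, a[6] = 2, a[7] = 0.
The sequence repeats with period 6.
(99 - 0) mod 6 = 3, so a[99] = a[3] = 5.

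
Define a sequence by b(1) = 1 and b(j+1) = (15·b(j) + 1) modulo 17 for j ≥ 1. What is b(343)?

Listing terms: b(1) = 1,  b(2) = 16,  b(3) = 3,  b(4) = 12,  b(5) = 11,  b(6) = 13,  b(7) = 9,  b(8) = 0,  b(9) = 1.
The sequence repeats with period 8.
So b(343) = b(1 + ((343-1) mod 8)) = b(7) = 9.

9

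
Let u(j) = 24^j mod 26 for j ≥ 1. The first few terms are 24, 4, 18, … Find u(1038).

12

Listing terms: u(1) = 24, u(2) = 4, u(3) = 18, u(4) = 16, u(5) = 20, u(6) = 12, u(7) = 2, u(8) = 22, u(9) = 8, u(10) = 10, u(11) = 6, u(12) = 14, u(13) = 24.
The sequence repeats with period 12.
So u(1038) = u(1 + ((1038-1) mod 12)) = u(6) = 12.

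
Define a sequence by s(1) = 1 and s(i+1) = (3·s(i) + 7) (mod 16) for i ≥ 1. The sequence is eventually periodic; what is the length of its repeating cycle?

Computing terms: s(1) = 1, s(2) = 10, s(3) = 5, s(4) = 6, s(5) = 9, s(6) = 2, s(7) = 13, s(8) = 14, s(9) = 1.
The sequence repeats with period 8.

8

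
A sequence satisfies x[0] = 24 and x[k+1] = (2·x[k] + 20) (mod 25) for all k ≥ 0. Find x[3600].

24

Computing terms: x[0] = 24; x[1] = 18; x[2] = 6; x[3] = 7; x[4] = 9; x[5] = 13; x[6] = 21; x[7] = 12; x[8] = 19; x[9] = 8; x[10] = 11; x[11] = 17; x[12] = 4; x[13] = 3; x[14] = 1; x[15] = 22; x[16] = 14; x[17] = 23; x[18] = 16; x[19] = 2; x[20] = 24.
The sequence repeats with period 20.
(3600 - 0) mod 20 = 0, so x[3600] = x[0] = 24.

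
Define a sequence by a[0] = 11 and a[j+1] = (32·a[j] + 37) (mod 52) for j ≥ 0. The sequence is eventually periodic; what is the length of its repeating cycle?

Listing terms: a[0] = 11,  a[1] = 25,  a[2] = 5,  a[3] = 41,  a[4] = 49,  a[5] = 45,  a[6] = 21,  a[7] = 33,  a[8] = 1,  a[9] = 17,  a[10] = 9,  a[11] = 13,  a[12] = 37,  a[13] = 25.
Since a[13] = a[1] = 25, the sequence is eventually periodic: after a pre-period of length 1 it cycles with period 12.

12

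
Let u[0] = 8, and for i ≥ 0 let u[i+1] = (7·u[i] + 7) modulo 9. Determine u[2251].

We have u[0] = 8,  u[1] = 0,  u[2] = 7,  u[3] = 2,  u[4] = 3,  u[5] = 1,  u[6] = 5,  u[7] = 6,  u[8] = 4,  u[9] = 8.
The sequence repeats with period 9.
So u[2251] = u[0 + ((2251-0) mod 9)] = u[1] = 0.

0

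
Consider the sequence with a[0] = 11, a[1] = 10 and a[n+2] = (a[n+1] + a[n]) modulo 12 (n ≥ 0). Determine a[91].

Listing terms: a[0] = 11,  a[1] = 10,  a[2] = 9,  a[3] = 7,  a[4] = 4,  a[5] = 11,  a[6] = 3,  a[7] = 2,  a[8] = 5,  a[9] = 7,  a[10] = 0,  a[11] = 7,  a[12] = 7,  a[13] = 2,  a[14] = 9,  a[15] = 11,  a[16] = 8,  a[17] = 7,  a[18] = 3,  a[19] = 10,  a[20] = 1,  a[21] = 11,  a[22] = 0,  a[23] = 11,  a[24] = 11,  a[25] = 10.
Since (a[24], a[25]) = (a[0], a[1]) = (11, 10) (two consecutive terms determine the rest), the sequence is periodic with period 24.
(91 - 0) mod 24 = 19, so a[91] = a[19] = 10.

10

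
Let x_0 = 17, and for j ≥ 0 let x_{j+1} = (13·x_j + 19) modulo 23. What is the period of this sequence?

11

x_0 = 17,  x_1 = 10,  x_2 = 11,  x_3 = 1,  x_4 = 9,  x_5 = 21,  x_6 = 16,  x_7 = 20,  x_8 = 3,  x_9 = 12,  x_{10} = 14,  x_{11} = 17.
The sequence repeats with period 11.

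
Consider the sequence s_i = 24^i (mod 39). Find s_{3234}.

12

We have s_1 = 24; s_2 = 30; s_3 = 18; s_4 = 3; s_5 = 33; s_6 = 12; s_7 = 15; s_8 = 9; s_9 = 21; s_{10} = 36; s_{11} = 6; s_{12} = 27; s_{13} = 24.
The sequence repeats with period 12.
So s_{3234} = s_{1 + ((3234-1) mod 12)} = s_6 = 12.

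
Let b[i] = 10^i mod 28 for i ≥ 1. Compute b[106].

Computing terms: b[1] = 10, b[2] = 16, b[3] = 20, b[4] = 4, b[5] = 12, b[6] = 8, b[7] = 24, b[8] = 16.
Since b[8] = b[2] = 16, the sequence is eventually periodic: after a pre-period of length 1 it cycles with period 6.
For i ≥ 2, b[i] depends only on (i - 2) mod 6. (106 - 2) mod 6 = 2, so b[106] = b[4] = 4.

4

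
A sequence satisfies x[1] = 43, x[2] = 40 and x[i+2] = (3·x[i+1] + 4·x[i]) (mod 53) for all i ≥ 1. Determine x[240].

Listing terms: x[1] = 43; x[2] = 40; x[3] = 27; x[4] = 29; x[5] = 36; x[6] = 12; x[7] = 21; x[8] = 5; x[9] = 46; x[10] = 52; x[11] = 22; x[12] = 9; x[13] = 9; x[14] = 10; x[15] = 13; x[16] = 26; x[17] = 24; x[18] = 17; x[19] = 41; x[20] = 32; x[21] = 48; x[22] = 7; x[23] = 1; x[24] = 31; x[25] = 44; x[26] = 44; x[27] = 43; x[28] = 40.
The sequence repeats with period 26.
So x[240] = x[1 + ((240-1) mod 26)] = x[6] = 12.

12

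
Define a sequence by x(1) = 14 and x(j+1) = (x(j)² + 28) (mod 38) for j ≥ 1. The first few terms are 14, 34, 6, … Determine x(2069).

20

We have x(1) = 14,  x(2) = 34,  x(3) = 6,  x(4) = 26,  x(5) = 20,  x(6) = 10,  x(7) = 14.
The sequence repeats with period 6.
So x(2069) = x(1 + ((2069-1) mod 6)) = x(5) = 20.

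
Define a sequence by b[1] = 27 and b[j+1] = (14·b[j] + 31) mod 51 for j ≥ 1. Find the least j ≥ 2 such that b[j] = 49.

4

Computing terms: b[1] = 27, b[2] = 1, b[3] = 45, b[4] = 49, b[5] = 3, b[6] = 22, b[7] = 33, b[8] = 34, b[9] = 48, b[10] = 40, b[11] = 30, b[12] = 43, b[13] = 21, b[14] = 19, b[15] = 42, b[16] = 7, b[17] = 27.
Since b[17] = b[1] = 27, the sequence is periodic with period 16.
The value 49 first appears (with j ≥ 2) at b[4].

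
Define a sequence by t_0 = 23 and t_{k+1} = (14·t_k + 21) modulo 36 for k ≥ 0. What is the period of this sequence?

6

We have t_0 = 23, t_1 = 19, t_2 = 35, t_3 = 7, t_4 = 11, t_5 = 31, t_6 = 23.
The sequence repeats with period 6.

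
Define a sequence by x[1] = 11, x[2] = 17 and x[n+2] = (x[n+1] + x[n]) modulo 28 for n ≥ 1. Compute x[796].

x[1] = 11, x[2] = 17, x[3] = 0, x[4] = 17, x[5] = 17, x[6] = 6, x[7] = 23, x[8] = 1, x[9] = 24, x[10] = 25, x[11] = 21, x[12] = 18, x[13] = 11, x[14] = 1, x[15] = 12, x[16] = 13, x[17] = 25, x[18] = 10, x[19] = 7, x[20] = 17, x[21] = 24, x[22] = 13, x[23] = 9, x[24] = 22, x[25] = 3, x[26] = 25, x[27] = 0, x[28] = 25, x[29] = 25, x[30] = 22, x[31] = 19, x[32] = 13, x[33] = 4, x[34] = 17, x[35] = 21, x[36] = 10, x[37] = 3, x[38] = 13, x[39] = 16, x[40] = 1, x[41] = 17, x[42] = 18, x[43] = 7, x[44] = 25, x[45] = 4, x[46] = 1, x[47] = 5, x[48] = 6, x[49] = 11, x[50] = 17.
Since (x[49], x[50]) = (x[1], x[2]) = (11, 17) (two consecutive terms determine the rest), the sequence is periodic with period 48.
So x[796] = x[1 + ((796-1) mod 48)] = x[28] = 25.

25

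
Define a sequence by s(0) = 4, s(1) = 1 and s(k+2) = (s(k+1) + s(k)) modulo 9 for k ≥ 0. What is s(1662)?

Listing terms: s(0) = 4, s(1) = 1, s(2) = 5, s(3) = 6, s(4) = 2, s(5) = 8, s(6) = 1, s(7) = 0, s(8) = 1, s(9) = 1, s(10) = 2, s(11) = 3, s(12) = 5, s(13) = 8, s(14) = 4, s(15) = 3, s(16) = 7, s(17) = 1, s(18) = 8, s(19) = 0, s(20) = 8, s(21) = 8, s(22) = 7, s(23) = 6, s(24) = 4, s(25) = 1.
Since (s(24), s(25)) = (s(0), s(1)) = (4, 1) (two consecutive terms determine the rest), the sequence is periodic with period 24.
(1662 - 0) mod 24 = 6, so s(1662) = s(6) = 1.

1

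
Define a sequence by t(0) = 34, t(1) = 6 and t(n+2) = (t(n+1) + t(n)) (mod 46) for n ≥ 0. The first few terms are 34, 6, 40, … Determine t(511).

t(0) = 34; t(1) = 6; t(2) = 40; t(3) = 0; t(4) = 40; t(5) = 40; t(6) = 34; t(7) = 28; t(8) = 16; t(9) = 44; t(10) = 14; t(11) = 12; t(12) = 26; t(13) = 38; t(14) = 18; t(15) = 10; t(16) = 28; t(17) = 38; t(18) = 20; t(19) = 12; t(20) = 32; t(21) = 44; t(22) = 30; t(23) = 28; t(24) = 12; t(25) = 40; t(26) = 6; t(27) = 0; t(28) = 6; t(29) = 6; t(30) = 12; t(31) = 18; t(32) = 30; t(33) = 2; t(34) = 32; t(35) = 34; t(36) = 20; t(37) = 8; t(38) = 28; t(39) = 36; t(40) = 18; t(41) = 8; t(42) = 26; t(43) = 34; t(44) = 14; t(45) = 2; t(46) = 16; t(47) = 18; t(48) = 34; t(49) = 6.
Since (t(48), t(49)) = (t(0), t(1)) = (34, 6) (two consecutive terms determine the rest), the sequence is periodic with period 48.
(511 - 0) mod 48 = 31, so t(511) = t(31) = 18.

18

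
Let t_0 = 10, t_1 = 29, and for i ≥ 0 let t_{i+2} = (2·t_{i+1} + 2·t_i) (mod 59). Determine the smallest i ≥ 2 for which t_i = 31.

Listing terms: t_0 = 10,  t_1 = 29,  t_2 = 19,  t_3 = 37,  t_4 = 53,  t_5 = 3,  t_6 = 53,  t_7 = 53,  t_8 = 35,  t_9 = 58,  t_{10} = 9,  t_{11} = 16,  t_{12} = 50,  t_{13} = 14,  t_{14} = 10,  t_{15} = 48,  t_{16} = 57,  t_{17} = 33,  t_{18} = 3,  t_{19} = 13,  t_{20} = 32,  t_{21} = 31,  t_{22} = 8,  t_{23} = 19,  t_{24} = 54,  t_{25} = 28,  t_{26} = 46,  t_{27} = 30,  t_{28} = 34,  t_{29} = 10,  t_{30} = 29.
Since (t_{29}, t_{30}) = (t_0, t_1) = (10, 29) (two consecutive terms determine the rest), the sequence is periodic with period 29.
The value 31 first appears (with i ≥ 2) at t_{21}.

21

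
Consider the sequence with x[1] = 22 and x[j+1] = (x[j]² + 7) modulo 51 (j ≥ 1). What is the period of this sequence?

We have x[1] = 22; x[2] = 32; x[3] = 11; x[4] = 26; x[5] = 20; x[6] = 50; x[7] = 8; x[8] = 20.
Since x[8] = x[5] = 20, the sequence is eventually periodic: after a pre-period of length 4 it cycles with period 3.

3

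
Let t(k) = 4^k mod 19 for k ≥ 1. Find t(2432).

We have t(1) = 4; t(2) = 16; t(3) = 7; t(4) = 9; t(5) = 17; t(6) = 11; t(7) = 6; t(8) = 5; t(9) = 1; t(10) = 4.
The sequence repeats with period 9.
So t(2432) = t(1 + ((2432-1) mod 9)) = t(2) = 16.

16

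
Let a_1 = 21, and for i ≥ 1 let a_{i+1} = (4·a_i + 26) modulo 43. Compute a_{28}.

31

a_1 = 21,  a_2 = 24,  a_3 = 36,  a_4 = 41,  a_5 = 18,  a_6 = 12,  a_7 = 31,  a_8 = 21.
Since a_8 = a_1 = 21, the sequence is periodic with period 7.
So a_{28} = a_{1 + ((28-1) mod 7)} = a_7 = 31.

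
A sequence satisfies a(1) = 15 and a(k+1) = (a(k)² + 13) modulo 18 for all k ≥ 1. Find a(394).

8

a(1) = 15,  a(2) = 4,  a(3) = 11,  a(4) = 8,  a(5) = 5,  a(6) = 2,  a(7) = 17,  a(8) = 14,  a(9) = 11.
Since a(9) = a(3) = 11, the sequence is eventually periodic: after a pre-period of length 2 it cycles with period 6.
For k ≥ 3, a(k) depends only on (k - 3) mod 6. (394 - 3) mod 6 = 1, so a(394) = a(4) = 8.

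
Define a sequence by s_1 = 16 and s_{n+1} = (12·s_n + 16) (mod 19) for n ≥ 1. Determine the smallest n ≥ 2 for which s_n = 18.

2

We have s_1 = 16; s_2 = 18; s_3 = 4; s_4 = 7; s_5 = 5; s_6 = 0; s_7 = 16.
Since s_7 = s_1 = 16, the sequence is periodic with period 6.
The value 18 first appears (with n ≥ 2) at s_2.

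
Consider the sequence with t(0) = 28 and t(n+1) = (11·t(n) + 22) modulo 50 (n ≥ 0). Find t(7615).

We have t(0) = 28; t(1) = 30; t(2) = 2; t(3) = 44; t(4) = 6; t(5) = 38; t(6) = 40; t(7) = 12; t(8) = 4; t(9) = 16; t(10) = 48; t(11) = 0; t(12) = 22; t(13) = 14; t(14) = 26; t(15) = 8; t(16) = 10; t(17) = 32; t(18) = 24; t(19) = 36; t(20) = 18; t(21) = 20; t(22) = 42; t(23) = 34; t(24) = 46; t(25) = 28.
The sequence repeats with period 25.
(7615 - 0) mod 25 = 15, so t(7615) = t(15) = 8.

8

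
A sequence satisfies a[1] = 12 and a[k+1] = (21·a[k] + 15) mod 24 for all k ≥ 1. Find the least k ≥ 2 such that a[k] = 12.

9

We have a[1] = 12,  a[2] = 3,  a[3] = 6,  a[4] = 21,  a[5] = 0,  a[6] = 15,  a[7] = 18,  a[8] = 9,  a[9] = 12.
Since a[9] = a[1] = 12, the sequence is periodic with period 8.
The value 12 next appears (with k ≥ 2) at a[9].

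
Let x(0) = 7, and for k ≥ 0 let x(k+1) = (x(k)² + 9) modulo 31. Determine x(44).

We have x(0) = 7, x(1) = 27, x(2) = 25, x(3) = 14, x(4) = 19, x(5) = 29, x(6) = 13, x(7) = 23, x(8) = 11, x(9) = 6, x(10) = 14.
Since x(10) = x(3) = 14, the sequence is eventually periodic: after a pre-period of length 3 it cycles with period 7.
For k ≥ 3, x(k) depends only on (k - 3) mod 7. (44 - 3) mod 7 = 6, so x(44) = x(9) = 6.

6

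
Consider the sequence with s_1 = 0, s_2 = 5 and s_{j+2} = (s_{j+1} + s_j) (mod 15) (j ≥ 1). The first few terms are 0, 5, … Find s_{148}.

Computing terms: s_1 = 0, s_2 = 5, s_3 = 5, s_4 = 10, s_5 = 0, s_6 = 10, s_7 = 10, s_8 = 5, s_9 = 0, s_{10} = 5.
The sequence repeats with period 8.
(148 - 1) mod 8 = 3, so s_{148} = s_4 = 10.

10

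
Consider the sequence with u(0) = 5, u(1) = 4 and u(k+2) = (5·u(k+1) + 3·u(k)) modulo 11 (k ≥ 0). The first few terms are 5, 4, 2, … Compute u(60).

u(0) = 5, u(1) = 4, u(2) = 2, u(3) = 0, u(4) = 6, u(5) = 8, u(6) = 3, u(7) = 6, u(8) = 6, u(9) = 4, u(10) = 5, u(11) = 4.
Since (u(10), u(11)) = (u(0), u(1)) = (5, 4) (two consecutive terms determine the rest), the sequence is periodic with period 10.
So u(60) = u(0 + ((60-0) mod 10)) = u(0) = 5.

5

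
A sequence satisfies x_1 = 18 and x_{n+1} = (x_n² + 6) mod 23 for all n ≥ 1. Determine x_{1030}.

9

x_1 = 18, x_2 = 8, x_3 = 1, x_4 = 7, x_5 = 9, x_6 = 18.
Since x_6 = x_1 = 18, the sequence is periodic with period 5.
So x_{1030} = x_{1 + ((1030-1) mod 5)} = x_5 = 9.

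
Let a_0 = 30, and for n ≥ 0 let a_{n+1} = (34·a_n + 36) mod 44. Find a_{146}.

Computing terms: a_0 = 30, a_1 = 0, a_2 = 36, a_3 = 28, a_4 = 20, a_5 = 12, a_6 = 4, a_7 = 40, a_8 = 32, a_9 = 24, a_{10} = 16, a_{11} = 8, a_{12} = 0.
Since a_{12} = a_1 = 0, the sequence is eventually periodic: after a pre-period of length 1 it cycles with period 11.
For n ≥ 1, a_n depends only on (n - 1) mod 11. (146 - 1) mod 11 = 2, so a_{146} = a_3 = 28.

28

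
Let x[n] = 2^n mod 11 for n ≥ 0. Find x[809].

Computing terms: x[0] = 1; x[1] = 2; x[2] = 4; x[3] = 8; x[4] = 5; x[5] = 10; x[6] = 9; x[7] = 7; x[8] = 3; x[9] = 6; x[10] = 1.
Since x[10] = x[0] = 1, the sequence is periodic with period 10.
So x[809] = x[0 + ((809-0) mod 10)] = x[9] = 6.

6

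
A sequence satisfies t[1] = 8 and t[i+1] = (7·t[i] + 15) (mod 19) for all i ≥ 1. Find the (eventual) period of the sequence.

t[1] = 8, t[2] = 14, t[3] = 18, t[4] = 8.
The sequence repeats with period 3.

3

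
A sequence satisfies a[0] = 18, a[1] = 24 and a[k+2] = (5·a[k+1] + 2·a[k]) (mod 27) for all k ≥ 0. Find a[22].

We have a[0] = 18,  a[1] = 24,  a[2] = 21,  a[3] = 18,  a[4] = 24.
Since (a[3], a[4]) = (a[0], a[1]) = (18, 24) (two consecutive terms determine the rest), the sequence is periodic with period 3.
So a[22] = a[0 + ((22-0) mod 3)] = a[1] = 24.

24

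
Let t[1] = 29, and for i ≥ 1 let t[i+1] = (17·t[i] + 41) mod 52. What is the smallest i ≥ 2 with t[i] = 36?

Listing terms: t[1] = 29,  t[2] = 14,  t[3] = 19,  t[4] = 0,  t[5] = 41,  t[6] = 10,  t[7] = 3,  t[8] = 40,  t[9] = 45,  t[10] = 26,  t[11] = 15,  t[12] = 36,  t[13] = 29.
The sequence repeats with period 12.
The value 36 first appears (with i ≥ 2) at t[12].

12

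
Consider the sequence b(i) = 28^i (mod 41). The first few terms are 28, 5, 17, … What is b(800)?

1

b(1) = 28; b(2) = 5; b(3) = 17; b(4) = 25; b(5) = 3; b(6) = 2; b(7) = 15; b(8) = 10; b(9) = 34; b(10) = 9; b(11) = 6; b(12) = 4; b(13) = 30; b(14) = 20; b(15) = 27; b(16) = 18; b(17) = 12; b(18) = 8; b(19) = 19; b(20) = 40; b(21) = 13; b(22) = 36; b(23) = 24; b(24) = 16; b(25) = 38; b(26) = 39; b(27) = 26; b(28) = 31; b(29) = 7; b(30) = 32; b(31) = 35; b(32) = 37; b(33) = 11; b(34) = 21; b(35) = 14; b(36) = 23; b(37) = 29; b(38) = 33; b(39) = 22; b(40) = 1; b(41) = 28.
Since b(41) = b(1) = 28, the sequence is periodic with period 40.
(800 - 1) mod 40 = 39, so b(800) = b(40) = 1.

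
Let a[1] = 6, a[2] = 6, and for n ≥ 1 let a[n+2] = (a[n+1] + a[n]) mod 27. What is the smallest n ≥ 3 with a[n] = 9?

16

Listing terms: a[1] = 6,  a[2] = 6,  a[3] = 12,  a[4] = 18,  a[5] = 3,  a[6] = 21,  a[7] = 24,  a[8] = 18,  a[9] = 15,  a[10] = 6,  a[11] = 21,  a[12] = 0,  a[13] = 21,  a[14] = 21,  a[15] = 15,  a[16] = 9,  a[17] = 24,  a[18] = 6,  a[19] = 3,  a[20] = 9,  a[21] = 12,  a[22] = 21,  a[23] = 6,  a[24] = 0,  a[25] = 6,  a[26] = 6.
Since (a[25], a[26]) = (a[1], a[2]) = (6, 6) (two consecutive terms determine the rest), the sequence is periodic with period 24.
The value 9 first appears (with n ≥ 3) at a[16].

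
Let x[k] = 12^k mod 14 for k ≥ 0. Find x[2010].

8

x[0] = 1; x[1] = 12; x[2] = 4; x[3] = 6; x[4] = 2; x[5] = 10; x[6] = 8; x[7] = 12.
Since x[7] = x[1] = 12, the sequence is eventually periodic: after a pre-period of length 1 it cycles with period 6.
For k ≥ 1, x[k] depends only on (k - 1) mod 6. (2010 - 1) mod 6 = 5, so x[2010] = x[6] = 8.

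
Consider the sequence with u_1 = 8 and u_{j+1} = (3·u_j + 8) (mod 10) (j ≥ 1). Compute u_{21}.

u_1 = 8, u_2 = 2, u_3 = 4, u_4 = 0, u_5 = 8.
Since u_5 = u_1 = 8, the sequence is periodic with period 4.
(21 - 1) mod 4 = 0, so u_{21} = u_1 = 8.

8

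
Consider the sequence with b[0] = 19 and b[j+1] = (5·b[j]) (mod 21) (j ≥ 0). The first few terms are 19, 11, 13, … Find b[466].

b[0] = 19; b[1] = 11; b[2] = 13; b[3] = 2; b[4] = 10; b[5] = 8; b[6] = 19.
Since b[6] = b[0] = 19, the sequence is periodic with period 6.
(466 - 0) mod 6 = 4, so b[466] = b[4] = 10.

10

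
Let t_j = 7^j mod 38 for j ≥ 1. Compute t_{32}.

11

t_1 = 7; t_2 = 11; t_3 = 1; t_4 = 7.
The sequence repeats with period 3.
So t_{32} = t_{1 + ((32-1) mod 3)} = t_2 = 11.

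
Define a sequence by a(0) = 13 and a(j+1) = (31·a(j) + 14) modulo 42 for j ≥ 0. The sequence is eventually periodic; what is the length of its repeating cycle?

6

Listing terms: a(0) = 13, a(1) = 39, a(2) = 5, a(3) = 1, a(4) = 3, a(5) = 23, a(6) = 13.
Since a(6) = a(0) = 13, the sequence is periodic with period 6.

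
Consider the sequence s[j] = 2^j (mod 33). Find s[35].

We have s[1] = 2,  s[2] = 4,  s[3] = 8,  s[4] = 16,  s[5] = 32,  s[6] = 31,  s[7] = 29,  s[8] = 25,  s[9] = 17,  s[10] = 1,  s[11] = 2.
The sequence repeats with period 10.
So s[35] = s[1 + ((35-1) mod 10)] = s[5] = 32.

32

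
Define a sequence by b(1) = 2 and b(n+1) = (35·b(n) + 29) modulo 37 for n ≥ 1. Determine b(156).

b(1) = 2; b(2) = 25; b(3) = 16; b(4) = 34; b(5) = 35; b(6) = 33; b(7) = 0; b(8) = 29; b(9) = 8; b(10) = 13; b(11) = 3; b(12) = 23; b(13) = 20; b(14) = 26; b(15) = 14; b(16) = 1; b(17) = 27; b(18) = 12; b(19) = 5; b(20) = 19; b(21) = 28; b(22) = 10; b(23) = 9; b(24) = 11; b(25) = 7; b(26) = 15; b(27) = 36; b(28) = 31; b(29) = 4; b(30) = 21; b(31) = 24; b(32) = 18; b(33) = 30; b(34) = 6; b(35) = 17; b(36) = 32; b(37) = 2.
The sequence repeats with period 36.
(156 - 1) mod 36 = 11, so b(156) = b(12) = 23.

23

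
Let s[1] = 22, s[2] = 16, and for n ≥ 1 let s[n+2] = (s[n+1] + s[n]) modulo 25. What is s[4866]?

21

Listing terms: s[1] = 22, s[2] = 16, s[3] = 13, s[4] = 4, s[5] = 17, s[6] = 21, s[7] = 13, s[8] = 9, s[9] = 22, s[10] = 6, s[11] = 3, s[12] = 9, s[13] = 12, s[14] = 21, s[15] = 8, s[16] = 4, s[17] = 12, s[18] = 16, s[19] = 3, s[20] = 19, s[21] = 22, s[22] = 16.
The sequence repeats with period 20.
(4866 - 1) mod 20 = 5, so s[4866] = s[6] = 21.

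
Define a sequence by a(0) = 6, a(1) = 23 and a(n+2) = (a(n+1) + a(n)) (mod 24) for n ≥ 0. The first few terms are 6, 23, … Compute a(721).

23

Listing terms: a(0) = 6; a(1) = 23; a(2) = 5; a(3) = 4; a(4) = 9; a(5) = 13; a(6) = 22; a(7) = 11; a(8) = 9; a(9) = 20; a(10) = 5; a(11) = 1; a(12) = 6; a(13) = 7; a(14) = 13; a(15) = 20; a(16) = 9; a(17) = 5; a(18) = 14; a(19) = 19; a(20) = 9; a(21) = 4; a(22) = 13; a(23) = 17; a(24) = 6; a(25) = 23.
Since (a(24), a(25)) = (a(0), a(1)) = (6, 23) (two consecutive terms determine the rest), the sequence is periodic with period 24.
(721 - 0) mod 24 = 1, so a(721) = a(1) = 23.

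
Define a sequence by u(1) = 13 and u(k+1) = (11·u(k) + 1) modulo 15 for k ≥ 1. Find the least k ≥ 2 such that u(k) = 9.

2

u(1) = 13,  u(2) = 9,  u(3) = 10,  u(4) = 6,  u(5) = 7,  u(6) = 3,  u(7) = 4,  u(8) = 0,  u(9) = 1,  u(10) = 12,  u(11) = 13.
The sequence repeats with period 10.
The value 9 first appears (with k ≥ 2) at u(2).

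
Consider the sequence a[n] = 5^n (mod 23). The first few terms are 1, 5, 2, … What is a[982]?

We have a[0] = 1; a[1] = 5; a[2] = 2; a[3] = 10; a[4] = 4; a[5] = 20; a[6] = 8; a[7] = 17; a[8] = 16; a[9] = 11; a[10] = 9; a[11] = 22; a[12] = 18; a[13] = 21; a[14] = 13; a[15] = 19; a[16] = 3; a[17] = 15; a[18] = 6; a[19] = 7; a[20] = 12; a[21] = 14; a[22] = 1.
The sequence repeats with period 22.
(982 - 0) mod 22 = 14, so a[982] = a[14] = 13.

13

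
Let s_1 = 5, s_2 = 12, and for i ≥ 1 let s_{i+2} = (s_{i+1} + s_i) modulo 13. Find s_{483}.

4

Listing terms: s_1 = 5, s_2 = 12, s_3 = 4, s_4 = 3, s_5 = 7, s_6 = 10, s_7 = 4, s_8 = 1, s_9 = 5, s_{10} = 6, s_{11} = 11, s_{12} = 4, s_{13} = 2, s_{14} = 6, s_{15} = 8, s_{16} = 1, s_{17} = 9, s_{18} = 10, s_{19} = 6, s_{20} = 3, s_{21} = 9, s_{22} = 12, s_{23} = 8, s_{24} = 7, s_{25} = 2, s_{26} = 9, s_{27} = 11, s_{28} = 7, s_{29} = 5, s_{30} = 12.
Since (s_{29}, s_{30}) = (s_1, s_2) = (5, 12) (two consecutive terms determine the rest), the sequence is periodic with period 28.
(483 - 1) mod 28 = 6, so s_{483} = s_7 = 4.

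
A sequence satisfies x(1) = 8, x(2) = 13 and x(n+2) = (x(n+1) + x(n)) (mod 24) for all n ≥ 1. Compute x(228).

Computing terms: x(1) = 8,  x(2) = 13,  x(3) = 21,  x(4) = 10,  x(5) = 7,  x(6) = 17,  x(7) = 0,  x(8) = 17,  x(9) = 17,  x(10) = 10,  x(11) = 3,  x(12) = 13,  x(13) = 16,  x(14) = 5,  x(15) = 21,  x(16) = 2,  x(17) = 23,  x(18) = 1,  x(19) = 0,  x(20) = 1,  x(21) = 1,  x(22) = 2,  x(23) = 3,  x(24) = 5,  x(25) = 8,  x(26) = 13.
The sequence repeats with period 24.
So x(228) = x(1 + ((228-1) mod 24)) = x(12) = 13.

13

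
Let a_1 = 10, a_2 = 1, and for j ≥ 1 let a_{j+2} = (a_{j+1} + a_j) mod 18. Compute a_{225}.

7

a_1 = 10, a_2 = 1, a_3 = 11, a_4 = 12, a_5 = 5, a_6 = 17, a_7 = 4, a_8 = 3, a_9 = 7, a_{10} = 10, a_{11} = 17, a_{12} = 9, a_{13} = 8, a_{14} = 17, a_{15} = 7, a_{16} = 6, a_{17} = 13, a_{18} = 1, a_{19} = 14, a_{20} = 15, a_{21} = 11, a_{22} = 8, a_{23} = 1, a_{24} = 9, a_{25} = 10, a_{26} = 1.
Since (a_{25}, a_{26}) = (a_1, a_2) = (10, 1) (two consecutive terms determine the rest), the sequence is periodic with period 24.
So a_{225} = a_{1 + ((225-1) mod 24)} = a_9 = 7.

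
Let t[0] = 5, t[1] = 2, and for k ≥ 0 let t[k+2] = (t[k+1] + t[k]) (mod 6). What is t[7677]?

1

Listing terms: t[0] = 5; t[1] = 2; t[2] = 1; t[3] = 3; t[4] = 4; t[5] = 1; t[6] = 5; t[7] = 0; t[8] = 5; t[9] = 5; t[10] = 4; t[11] = 3; t[12] = 1; t[13] = 4; t[14] = 5; t[15] = 3; t[16] = 2; t[17] = 5; t[18] = 1; t[19] = 0; t[20] = 1; t[21] = 1; t[22] = 2; t[23] = 3; t[24] = 5; t[25] = 2.
Since (t[24], t[25]) = (t[0], t[1]) = (5, 2) (two consecutive terms determine the rest), the sequence is periodic with period 24.
So t[7677] = t[0 + ((7677-0) mod 24)] = t[21] = 1.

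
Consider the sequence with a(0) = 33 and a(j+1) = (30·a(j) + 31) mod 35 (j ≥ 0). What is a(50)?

Computing terms: a(0) = 33; a(1) = 6; a(2) = 1; a(3) = 26; a(4) = 6.
Since a(4) = a(1) = 6, the sequence is eventually periodic: after a pre-period of length 1 it cycles with period 3.
For j ≥ 1, a(j) depends only on (j - 1) mod 3. (50 - 1) mod 3 = 1, so a(50) = a(2) = 1.

1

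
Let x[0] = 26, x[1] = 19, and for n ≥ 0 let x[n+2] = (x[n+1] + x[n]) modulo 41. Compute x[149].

Listing terms: x[0] = 26, x[1] = 19, x[2] = 4, x[3] = 23, x[4] = 27, x[5] = 9, x[6] = 36, x[7] = 4, x[8] = 40, x[9] = 3, x[10] = 2, x[11] = 5, x[12] = 7, x[13] = 12, x[14] = 19, x[15] = 31, x[16] = 9, x[17] = 40, x[18] = 8, x[19] = 7, x[20] = 15, x[21] = 22, x[22] = 37, x[23] = 18, x[24] = 14, x[25] = 32, x[26] = 5, x[27] = 37, x[28] = 1, x[29] = 38, x[30] = 39, x[31] = 36, x[32] = 34, x[33] = 29, x[34] = 22, x[35] = 10, x[36] = 32, x[37] = 1, x[38] = 33, x[39] = 34, x[40] = 26, x[41] = 19.
Since (x[40], x[41]) = (x[0], x[1]) = (26, 19) (two consecutive terms determine the rest), the sequence is periodic with period 40.
(149 - 0) mod 40 = 29, so x[149] = x[29] = 38.

38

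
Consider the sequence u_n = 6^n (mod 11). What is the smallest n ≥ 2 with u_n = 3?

Listing terms: u_1 = 6,  u_2 = 3,  u_3 = 7,  u_4 = 9,  u_5 = 10,  u_6 = 5,  u_7 = 8,  u_8 = 4,  u_9 = 2,  u_{10} = 1,  u_{11} = 6.
The sequence repeats with period 10.
The value 3 first appears (with n ≥ 2) at u_2.

2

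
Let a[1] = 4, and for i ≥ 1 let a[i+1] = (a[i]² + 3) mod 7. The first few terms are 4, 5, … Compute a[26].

5

a[1] = 4, a[2] = 5, a[3] = 0, a[4] = 3, a[5] = 5.
Since a[5] = a[2] = 5, the sequence is eventually periodic: after a pre-period of length 1 it cycles with period 3.
For i ≥ 2, a[i] depends only on (i - 2) mod 3. (26 - 2) mod 3 = 0, so a[26] = a[2] = 5.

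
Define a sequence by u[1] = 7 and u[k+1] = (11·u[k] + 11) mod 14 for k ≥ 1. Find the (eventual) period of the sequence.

6

We have u[1] = 7; u[2] = 4; u[3] = 13; u[4] = 0; u[5] = 11; u[6] = 6; u[7] = 7.
Since u[7] = u[1] = 7, the sequence is periodic with period 6.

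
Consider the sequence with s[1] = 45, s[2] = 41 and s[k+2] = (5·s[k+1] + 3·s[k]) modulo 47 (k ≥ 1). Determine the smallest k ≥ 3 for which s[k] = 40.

s[1] = 45, s[2] = 41, s[3] = 11, s[4] = 37, s[5] = 30, s[6] = 26, s[7] = 32, s[8] = 3, s[9] = 17, s[10] = 0, s[11] = 4, s[12] = 20, s[13] = 18, s[14] = 9, s[15] = 5, s[16] = 5, s[17] = 40, s[18] = 27, s[19] = 20, s[20] = 40, s[21] = 25, s[22] = 10, s[23] = 31, s[24] = 44, s[25] = 31, s[26] = 5, s[27] = 24, s[28] = 41, s[29] = 42, s[30] = 4, s[31] = 5, s[32] = 37, s[33] = 12, s[34] = 30, s[35] = 45, s[36] = 33, s[37] = 18, s[38] = 1, s[39] = 12, s[40] = 16, s[41] = 22, s[42] = 17, s[43] = 10, s[44] = 7, s[45] = 18, s[46] = 17, s[47] = 45, s[48] = 41.
Since (s[47], s[48]) = (s[1], s[2]) = (45, 41) (two consecutive terms determine the rest), the sequence is periodic with period 46.
The value 40 first appears (with k ≥ 3) at s[17].

17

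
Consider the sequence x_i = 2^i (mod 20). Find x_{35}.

8

x_1 = 2; x_2 = 4; x_3 = 8; x_4 = 16; x_5 = 12; x_6 = 4.
Since x_6 = x_2 = 4, the sequence is eventually periodic: after a pre-period of length 1 it cycles with period 4.
For i ≥ 2, x_i depends only on (i - 2) mod 4. (35 - 2) mod 4 = 1, so x_{35} = x_3 = 8.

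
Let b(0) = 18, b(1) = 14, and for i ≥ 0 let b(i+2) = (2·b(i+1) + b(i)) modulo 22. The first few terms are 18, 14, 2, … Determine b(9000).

Listing terms: b(0) = 18, b(1) = 14, b(2) = 2, b(3) = 18, b(4) = 16, b(5) = 6, b(6) = 6, b(7) = 18, b(8) = 20, b(9) = 14, b(10) = 4, b(11) = 0, b(12) = 4, b(13) = 8, b(14) = 20, b(15) = 4, b(16) = 6, b(17) = 16, b(18) = 16, b(19) = 4, b(20) = 2, b(21) = 8, b(22) = 18, b(23) = 0, b(24) = 18, b(25) = 14.
The sequence repeats with period 24.
So b(9000) = b(0 + ((9000-0) mod 24)) = b(0) = 18.

18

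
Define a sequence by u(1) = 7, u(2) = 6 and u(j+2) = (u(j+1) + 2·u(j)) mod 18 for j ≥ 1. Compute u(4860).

4

Listing terms: u(1) = 7; u(2) = 6; u(3) = 2; u(4) = 14; u(5) = 0; u(6) = 10; u(7) = 10; u(8) = 12; u(9) = 14; u(10) = 2; u(11) = 12; u(12) = 16; u(13) = 4; u(14) = 0; u(15) = 8; u(16) = 8; u(17) = 6; u(18) = 4; u(19) = 16; u(20) = 6; u(21) = 2.
Since (u(20), u(21)) = (u(2), u(3)) = (6, 2) (two consecutive terms determine the rest), the sequence is eventually periodic: after a pre-period of length 1 it cycles with period 18.
For j ≥ 2, u(j) depends only on (j - 2) mod 18. (4860 - 2) mod 18 = 16, so u(4860) = u(18) = 4.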